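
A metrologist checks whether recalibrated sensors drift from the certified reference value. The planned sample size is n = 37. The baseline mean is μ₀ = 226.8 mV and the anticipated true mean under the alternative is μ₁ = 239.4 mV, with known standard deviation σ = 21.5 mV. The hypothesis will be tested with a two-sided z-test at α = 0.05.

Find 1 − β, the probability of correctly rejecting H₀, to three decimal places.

Power ≈ 0.946

Standardized effect: d = |μ₁ − μ₀| / σ = |239.4 − 226.8| / 21.5 = 0.5860
Noncentrality parameter: δ = d·√n = 0.5860 × √37 = 3.5648
Critical value for a two-sided test at α = 0.05: z_{α/2} = 1.960.
Power = Φ(δ − 1.960) + Φ(−δ − 1.960) = Φ(1.605) + Φ(-5.525) = 0.9457 + 0.0000 = 0.9457.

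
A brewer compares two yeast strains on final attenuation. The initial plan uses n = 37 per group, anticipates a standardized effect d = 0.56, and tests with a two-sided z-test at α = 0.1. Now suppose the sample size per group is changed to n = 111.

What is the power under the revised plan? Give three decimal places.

With n = 111 per group: δ = d·√(n/2) = 0.56 × √(111/2) = 4.1719. Critical value z_{0.05} = 1.645.
Revised power = Φ(δ − 1.645) + Φ(−δ − 1.645) = Φ(2.527) + Φ(-5.817) = 0.9942 + 0.0000 = 0.9942.

Power ≈ 0.994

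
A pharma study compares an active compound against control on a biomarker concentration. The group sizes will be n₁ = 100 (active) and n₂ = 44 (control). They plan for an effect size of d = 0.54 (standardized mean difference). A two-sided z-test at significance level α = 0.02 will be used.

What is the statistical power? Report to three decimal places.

Power ≈ 0.745

Noncentrality parameter: λ = d / √(1/n₁ + 1/n₂) = 0.54 / √(1/100 + 1/44) = 2.9850
Two-sided α = 0.02 → critical value z_{0.01} = 2.326.
Power = Φ(λ − 2.326) + Φ(−λ − 2.326) = Φ(0.659) + Φ(-5.311) = 0.7449 + 0.0000 = 0.7449.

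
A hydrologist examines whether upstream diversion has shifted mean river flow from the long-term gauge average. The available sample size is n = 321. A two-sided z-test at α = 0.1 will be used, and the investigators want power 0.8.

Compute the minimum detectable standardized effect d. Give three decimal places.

d ≈ 0.139

Required noncentrality: δ = z_{0.05} + z_{0.20} = 1.645 + 0.842 = 2.486.
(The second rejection-region term Φ(−δ − z_{α/2}) is negligible and dropped.)
δ = d·√n ⇒ d = δ/√n = 2.486/√321 = 0.1388.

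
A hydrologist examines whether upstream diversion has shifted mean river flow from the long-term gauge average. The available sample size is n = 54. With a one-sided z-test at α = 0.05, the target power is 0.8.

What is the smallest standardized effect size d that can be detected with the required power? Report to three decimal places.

d ≈ 0.338

Required noncentrality: δ = z_{0.05} + z_{0.20} = 1.645 + 0.842 = 2.486.
δ = d·√n ⇒ d = δ/√n = 2.486/√54 = 0.3384.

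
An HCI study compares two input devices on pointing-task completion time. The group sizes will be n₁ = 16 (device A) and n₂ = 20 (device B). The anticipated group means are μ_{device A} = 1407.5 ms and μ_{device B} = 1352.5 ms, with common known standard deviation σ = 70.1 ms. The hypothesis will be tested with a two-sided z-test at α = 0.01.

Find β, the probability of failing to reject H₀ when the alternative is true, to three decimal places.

β ≈ 0.594

Standardized effect: d = |μ_{device A} − μ_{device B}| / σ = |1407.5 − 1352.5| / 70.1 = 0.7846
Noncentrality parameter: δ = d / √(1/n₁ + 1/n₂) = 0.7846 / √(1/16 + 1/20) = 2.3392
Two-sided α = 0.01 → critical value z_{0.005} = 2.576.
Power = Φ(δ − 2.576) + Φ(−δ − 2.576) = Φ(-0.237) + Φ(-4.915) = 0.4065 + 0.0000 = 0.4065.
Type II error: β = 1 − power = 1 − 0.4065 = 0.5935.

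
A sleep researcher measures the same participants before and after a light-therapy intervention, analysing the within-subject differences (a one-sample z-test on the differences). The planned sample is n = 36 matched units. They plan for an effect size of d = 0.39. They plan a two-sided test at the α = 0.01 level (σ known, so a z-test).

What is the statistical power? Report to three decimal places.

Noncentrality parameter: δ = d·√n = 0.39 × √36 = 2.3400
Critical value for a two-sided test at α = 0.01: z_{α/2} = 2.576.
Power = Φ(δ − 2.576) + Φ(−δ − 2.576) = Φ(-0.236) + Φ(-4.916) = 0.4068 + 0.0000 = 0.4068.

Power ≈ 0.407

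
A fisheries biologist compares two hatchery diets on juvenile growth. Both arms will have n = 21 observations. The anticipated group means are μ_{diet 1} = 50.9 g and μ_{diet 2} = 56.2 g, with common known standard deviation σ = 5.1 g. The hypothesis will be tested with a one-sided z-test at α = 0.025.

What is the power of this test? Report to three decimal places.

Power ≈ 0.920

Standardized effect: d = |μ_{diet 1} − μ_{diet 2}| / σ = |50.9 − 56.2| / 5.1 = 1.0392
Noncentrality parameter: δ = d·√(n/2) = 1.0392 × √(21/2) = 3.3674
Critical value for a one-sided test at α = 0.025: z_α = 1.960.
Power = Φ(δ − 1.960) = Φ(1.407) = 0.9204.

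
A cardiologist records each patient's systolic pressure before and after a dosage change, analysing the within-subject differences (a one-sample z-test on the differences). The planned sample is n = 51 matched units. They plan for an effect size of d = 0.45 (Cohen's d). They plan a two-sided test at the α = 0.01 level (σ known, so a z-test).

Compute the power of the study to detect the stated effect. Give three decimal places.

Power ≈ 0.738

Noncentrality parameter: δ = d·√n = 0.45 × √51 = 3.2136
Two-sided α = 0.01 → critical value z_{0.005} = 2.576.
Power = Φ(δ − 2.576) + Φ(−δ − 2.576) = Φ(0.638) + Φ(-5.789) = 0.7382 + 0.0000 = 0.7382.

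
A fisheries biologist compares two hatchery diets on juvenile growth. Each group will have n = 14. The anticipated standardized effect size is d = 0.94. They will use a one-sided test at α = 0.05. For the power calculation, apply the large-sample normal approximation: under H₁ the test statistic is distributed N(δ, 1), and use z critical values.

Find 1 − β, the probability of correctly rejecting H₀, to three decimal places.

Noncentrality parameter: δ = d·√(n/2) = 0.94 × √(14/2) = 2.4870
One-sided α = 0.05 → critical value z_{0.05} = 1.645.
Power = Φ(δ − 1.645) = Φ(0.842) = 0.8001.

Power ≈ 0.800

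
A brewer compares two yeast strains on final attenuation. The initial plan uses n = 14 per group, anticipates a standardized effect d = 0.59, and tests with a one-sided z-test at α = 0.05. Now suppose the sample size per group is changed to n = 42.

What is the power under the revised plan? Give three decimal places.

With n = 42 per group: δ = d·√(n/2) = 0.59 × √(42/2) = 2.7037. Critical value z_{0.05} = 1.645.
Revised power = Φ(δ − 1.645) = Φ(1.059) = 0.8552.

Power ≈ 0.855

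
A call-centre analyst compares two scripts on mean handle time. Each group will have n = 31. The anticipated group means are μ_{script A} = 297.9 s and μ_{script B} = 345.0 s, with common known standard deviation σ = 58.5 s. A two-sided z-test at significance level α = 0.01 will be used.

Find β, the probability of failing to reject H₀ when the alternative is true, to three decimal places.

β ≈ 0.276

Standardized effect: d = |μ_{script A} − μ_{script B}| / σ = |297.9 − 345.0| / 58.5 = 0.8051
Noncentrality parameter: λ = d·√(n/2) = 0.8051 × √(31/2) = 3.1698
Two-sided α = 0.01 → critical value z_{0.005} = 2.576.
Power = Φ(λ − 2.576) + Φ(−λ − 2.576) = Φ(0.594) + Φ(-5.746) = 0.7237 + 0.0000 = 0.7237.
Type II error: β = 1 − power = 1 − 0.7237 = 0.2763.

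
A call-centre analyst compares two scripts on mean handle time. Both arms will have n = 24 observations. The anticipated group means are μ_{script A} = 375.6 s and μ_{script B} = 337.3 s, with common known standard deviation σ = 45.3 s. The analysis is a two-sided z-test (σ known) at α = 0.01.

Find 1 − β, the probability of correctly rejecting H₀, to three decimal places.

Standardized effect: d = |μ_{script A} − μ_{script B}| / σ = |375.6 − 337.3| / 45.3 = 0.8455
Noncentrality parameter: δ = d·√(n/2) = 0.8455 × √(24/2) = 2.9288
Critical value for a two-sided test at α = 0.01: z_{α/2} = 2.576.
Power = Φ(δ − 2.576) + Φ(−δ − 2.576) = Φ(0.353) + Φ(-5.505) = 0.6379 + 0.0000 = 0.6379.

Power ≈ 0.638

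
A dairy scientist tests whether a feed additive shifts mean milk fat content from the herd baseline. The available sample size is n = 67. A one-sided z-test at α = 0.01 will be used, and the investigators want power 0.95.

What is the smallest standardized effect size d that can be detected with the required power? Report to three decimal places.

d ≈ 0.485

Need Φ(δ − 2.326) = 0.95, so δ = 2.326 + 1.645 = 3.971.
δ = d·√n ⇒ d = δ/√n = 3.971/√67 = 0.4852.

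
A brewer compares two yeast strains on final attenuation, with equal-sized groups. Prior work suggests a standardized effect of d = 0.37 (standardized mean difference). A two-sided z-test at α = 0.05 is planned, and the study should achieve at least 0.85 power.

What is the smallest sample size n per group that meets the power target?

For power 0.85 need Φ(δ − z_{0.025}) = 0.85, so δ = z_{0.025} + z_{0.15} = 1.960 + 1.036 = 2.996.
(Ignoring the negligible lower-tail rejection probability gives the usual closed-form inversion.)
δ = d·√(n/2) ⇒ n = 2(δ/d)² = 2 × (2.996 / 0.37)² = 131.17.
Rounding up, n = 132 per group.

n = 132 per group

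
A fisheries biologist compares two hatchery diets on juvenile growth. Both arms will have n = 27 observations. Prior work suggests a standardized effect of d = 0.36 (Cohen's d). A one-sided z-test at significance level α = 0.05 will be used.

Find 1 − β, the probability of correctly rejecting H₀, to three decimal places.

Noncentrality parameter: δ = d·√(n/2) = 0.36 × √(27/2) = 1.3227
One-sided α = 0.05 → critical value z_{0.05} = 1.645.
Power = P(Z > 1.645 − δ) = Φ(-0.322) = 0.3737.

Power ≈ 0.374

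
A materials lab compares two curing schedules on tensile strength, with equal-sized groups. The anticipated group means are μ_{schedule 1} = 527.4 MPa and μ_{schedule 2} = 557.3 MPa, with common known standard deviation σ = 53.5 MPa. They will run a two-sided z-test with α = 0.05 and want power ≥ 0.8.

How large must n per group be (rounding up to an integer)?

Standardized effect: d = |μ_{schedule 1} − μ_{schedule 2}| / σ = |527.4 − 557.3| / 53.5 = 0.5589
Set Φ(δ − 1.960) = 0.8; then δ − 1.960 = Φ⁻¹(0.8) = 0.842, giving δ = 2.802.
(The Φ(−δ − z_{α/2}) term is vanishingly small for δ > 0 and is dropped in the standard sample-size formula.)
δ = d·√(n/2) ⇒ n = 2(δ/d)² = 2 × (2.802 / 0.5589)² = 50.26.
Rounding up, n = 51 per group.

n = 51 per group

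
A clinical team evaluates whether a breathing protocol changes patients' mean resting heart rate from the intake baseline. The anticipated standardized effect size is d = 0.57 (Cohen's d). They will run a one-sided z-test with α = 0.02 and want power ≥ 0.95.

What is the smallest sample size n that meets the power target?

n = 43

For power 0.95 need Φ(δ − z_{0.02}) = 0.95, so δ = z_{0.02} + z_{0.05} = 2.054 + 1.645 = 3.699.
δ = d·√n ⇒ n = (δ/d)² = (3.699 / 0.57)² = 42.10.
Round up to the next whole unit.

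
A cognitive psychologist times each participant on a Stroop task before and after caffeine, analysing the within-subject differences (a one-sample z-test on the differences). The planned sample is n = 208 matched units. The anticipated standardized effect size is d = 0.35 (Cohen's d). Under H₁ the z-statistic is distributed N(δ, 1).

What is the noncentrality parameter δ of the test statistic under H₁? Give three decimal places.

The noncentrality parameter scales effect size by the design's sample-size factor: δ = d·√n = 0.35 × √208 = 5.0478

δ ≈ 5.048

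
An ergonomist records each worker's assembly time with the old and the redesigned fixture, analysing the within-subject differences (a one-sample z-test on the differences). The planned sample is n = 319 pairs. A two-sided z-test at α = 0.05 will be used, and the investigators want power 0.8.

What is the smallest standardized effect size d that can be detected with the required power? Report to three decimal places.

Need Φ(δ − 1.960) = 0.8, so δ = 1.960 + 0.842 = 2.802.
(Lower-tail contribution to power is negligible for δ > 0.)
δ = d·√n ⇒ d = δ/√n = 2.802/√319 = 0.1569.

d ≈ 0.157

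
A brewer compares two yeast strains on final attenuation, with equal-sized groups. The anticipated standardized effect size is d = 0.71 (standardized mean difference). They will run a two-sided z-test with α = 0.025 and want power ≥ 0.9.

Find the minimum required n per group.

For power 0.9 need Φ(δ − z_{0.0125}) = 0.9, so δ = z_{0.0125} + z_{0.10} = 2.241 + 1.282 = 3.523.
(The Φ(−δ − z_{α/2}) term is vanishingly small for δ > 0 and is dropped in the standard sample-size formula.)
δ = d·√(n/2) ⇒ n = 2(δ/d)² = 2 × (3.523 / 0.71)² = 49.24.
Rounding up, n = 50 per group.

n = 50 per group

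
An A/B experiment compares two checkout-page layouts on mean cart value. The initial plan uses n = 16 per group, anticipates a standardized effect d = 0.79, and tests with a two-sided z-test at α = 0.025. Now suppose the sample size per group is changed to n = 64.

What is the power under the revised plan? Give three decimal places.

With n = 64 per group: δ = d·√(n/2) = 0.79 × √(64/2) = 4.4689. Critical value z_{0.0125} = 2.241.
Revised power = Φ(δ − 2.241) + Φ(−δ − 2.241) = Φ(2.228) + Φ(-6.710) = 0.9870 + 0.0000 = 0.9870.

Power ≈ 0.987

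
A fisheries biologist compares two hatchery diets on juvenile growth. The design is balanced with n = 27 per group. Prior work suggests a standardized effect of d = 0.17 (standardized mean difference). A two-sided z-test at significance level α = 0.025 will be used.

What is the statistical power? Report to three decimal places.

Power ≈ 0.055

Noncentrality parameter: δ = d·√(n/2) = 0.17 × √(27/2) = 0.6246
Critical value for a two-sided test at α = 0.025: z_{α/2} = 2.241.
Power = Φ(δ − 2.241) + Φ(−δ − 2.241) = Φ(-1.617) + Φ(-2.866) = 0.0530 + 0.0021 = 0.0550.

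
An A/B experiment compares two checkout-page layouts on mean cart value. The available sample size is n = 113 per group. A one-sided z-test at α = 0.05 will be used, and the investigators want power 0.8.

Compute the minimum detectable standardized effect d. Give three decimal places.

d ≈ 0.331

Required noncentrality: δ = z_{0.05} + z_{0.20} = 1.645 + 0.842 = 2.486.
δ = d·√(n/2) ⇒ d = δ/√(n/2) = 2.486/√(113/2) = 0.3308.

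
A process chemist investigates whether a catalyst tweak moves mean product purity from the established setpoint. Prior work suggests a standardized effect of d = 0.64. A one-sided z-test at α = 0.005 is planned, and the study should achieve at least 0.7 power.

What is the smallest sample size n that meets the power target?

Set Φ(δ − 2.576) = 0.7; then δ − 2.576 = Φ⁻¹(0.7) = 0.524, giving δ = 3.100.
δ = d·√n ⇒ n = (δ/d)² = (3.100 / 0.64)² = 23.47.
Round up to the next whole unit.

n = 24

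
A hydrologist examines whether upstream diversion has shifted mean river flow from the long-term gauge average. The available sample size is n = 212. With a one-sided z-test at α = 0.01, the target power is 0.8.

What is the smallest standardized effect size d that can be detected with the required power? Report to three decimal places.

d ≈ 0.218

Need Φ(δ − 2.326) = 0.8, so δ = 2.326 + 0.842 = 3.168.
δ = d·√n ⇒ d = δ/√n = 3.168/√212 = 0.2176.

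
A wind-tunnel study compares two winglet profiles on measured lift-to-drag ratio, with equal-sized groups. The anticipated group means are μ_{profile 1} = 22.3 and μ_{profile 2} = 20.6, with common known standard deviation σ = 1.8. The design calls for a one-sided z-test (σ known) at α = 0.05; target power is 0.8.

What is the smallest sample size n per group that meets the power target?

n = 14 per group

Standardized effect: d = |μ_{profile 1} − μ_{profile 2}| / σ = |22.3 − 20.6| / 1.8 = 0.9444
For power 0.8 need Φ(δ − z_{0.05}) = 0.8, so δ = z_{0.05} + z_{0.20} = 1.645 + 0.842 = 2.486.
δ = d·√(n/2) ⇒ n = 2(δ/d)² = 2 × (2.486 / 0.9444)² = 13.86.
Rounding up, n = 14 per group.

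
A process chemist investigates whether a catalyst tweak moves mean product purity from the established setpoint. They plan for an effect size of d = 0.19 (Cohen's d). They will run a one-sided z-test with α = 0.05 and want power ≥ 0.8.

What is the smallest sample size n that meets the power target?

n = 172

For power 0.8 need Φ(δ − z_{0.05}) = 0.8, so δ = z_{0.05} + z_{0.20} = 1.645 + 0.842 = 2.486.
δ = d·√n ⇒ n = (δ/d)² = (2.486 / 0.19)² = 171.26.
Round up to the next whole unit.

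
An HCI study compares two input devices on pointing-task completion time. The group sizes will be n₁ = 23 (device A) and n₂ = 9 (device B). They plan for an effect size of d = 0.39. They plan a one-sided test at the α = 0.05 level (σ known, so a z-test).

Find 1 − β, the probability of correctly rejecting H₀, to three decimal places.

Noncentrality parameter: δ = d / √(1/n₁ + 1/n₂) = 0.39 / √(1/23 + 1/9) = 0.9919
One-sided α = 0.05 → critical value z_{0.05} = 1.645.
Power = Φ(δ − 1.645) = Φ(-0.653) = 0.2569.

Power ≈ 0.257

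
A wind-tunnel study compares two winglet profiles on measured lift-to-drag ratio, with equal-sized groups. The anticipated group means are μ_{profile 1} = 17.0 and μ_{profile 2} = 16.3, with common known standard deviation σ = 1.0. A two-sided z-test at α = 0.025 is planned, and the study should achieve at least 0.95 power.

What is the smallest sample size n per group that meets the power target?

Standardized effect: d = |μ_{profile 1} − μ_{profile 2}| / σ = |17.0 − 16.3| / 1.0 = 0.7000
For power 0.95 need Φ(δ − z_{0.0125}) = 0.95, so δ = z_{0.0125} + z_{0.05} = 2.241 + 1.645 = 3.886.
(The Φ(−δ − z_{α/2}) term is vanishingly small for δ > 0 and is dropped in the standard sample-size formula.)
δ = d·√(n/2) ⇒ n = 2(δ/d)² = 2 × (3.886 / 0.7000)² = 61.64.
Rounding up, n = 62 per group.

n = 62 per group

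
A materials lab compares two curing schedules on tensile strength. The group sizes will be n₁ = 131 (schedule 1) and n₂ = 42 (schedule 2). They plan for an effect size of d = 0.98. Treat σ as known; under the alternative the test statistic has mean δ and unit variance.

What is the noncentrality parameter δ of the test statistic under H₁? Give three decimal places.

δ ≈ 5.527

The noncentrality parameter scales effect size by the design's sample-size factor: δ = d / √(1/n₁ + 1/n₂) = 0.98 / √(1/131 + 1/42) = 5.5267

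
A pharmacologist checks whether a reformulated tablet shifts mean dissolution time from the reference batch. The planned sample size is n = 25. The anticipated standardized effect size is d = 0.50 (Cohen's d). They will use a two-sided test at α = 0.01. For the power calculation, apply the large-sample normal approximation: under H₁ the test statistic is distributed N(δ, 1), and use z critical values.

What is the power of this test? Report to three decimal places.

Power ≈ 0.470

Noncentrality parameter: δ = d·√n = 0.50 × √25 = 2.5000
Two-sided α = 0.01 → critical value z_{0.005} = 2.576.
Power = Φ(δ − 2.576) + Φ(−δ − 2.576) = Φ(-0.076) + Φ(-5.076) = 0.4698 + 0.0000 = 0.4698.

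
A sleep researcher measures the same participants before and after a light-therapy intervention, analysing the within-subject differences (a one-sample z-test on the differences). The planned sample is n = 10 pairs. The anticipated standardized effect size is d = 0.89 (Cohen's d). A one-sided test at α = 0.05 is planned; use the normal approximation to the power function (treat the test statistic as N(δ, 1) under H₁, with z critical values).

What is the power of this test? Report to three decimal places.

Power ≈ 0.879

Noncentrality parameter: δ = d·√n = 0.89 × √10 = 2.8144
One-sided α = 0.05 → critical value z_{0.05} = 1.645.
Power = Φ(δ − 1.645) = Φ(1.170) = 0.8789.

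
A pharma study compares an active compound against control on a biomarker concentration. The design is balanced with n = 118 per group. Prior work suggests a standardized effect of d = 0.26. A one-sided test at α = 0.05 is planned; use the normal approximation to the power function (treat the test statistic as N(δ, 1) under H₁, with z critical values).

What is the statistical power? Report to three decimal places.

Noncentrality parameter: λ = d·√(n/2) = 0.26 × √(118/2) = 1.9971
One-sided α = 0.05 → critical value z_{0.05} = 1.645.
Power = Φ(λ − 1.645) = Φ(0.352) = 0.6377.

Power ≈ 0.638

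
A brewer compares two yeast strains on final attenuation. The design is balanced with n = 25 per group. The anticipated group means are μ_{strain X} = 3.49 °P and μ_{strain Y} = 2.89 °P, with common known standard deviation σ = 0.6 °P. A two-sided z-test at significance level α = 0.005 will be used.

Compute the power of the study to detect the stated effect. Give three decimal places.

Standardized effect: d = |μ_{strain X} − μ_{strain Y}| / σ = |3.49 − 2.89| / 0.6 = 1.0000
Noncentrality parameter: δ = d·√(n/2) = 1.0000 × √(25/2) = 3.5355
Critical value for a two-sided test at α = 0.005: z_{α/2} = 2.807.
Power = Φ(δ − 2.807) + Φ(−δ − 2.807) = Φ(0.729) + Φ(-6.343) = 0.7668 + 0.0000 = 0.7668.

Power ≈ 0.767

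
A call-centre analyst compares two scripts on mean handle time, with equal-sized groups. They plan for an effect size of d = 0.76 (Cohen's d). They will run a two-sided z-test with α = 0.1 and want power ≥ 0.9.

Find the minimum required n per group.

n = 30 per group

Set Φ(δ − 1.645) = 0.9; then δ − 1.645 = Φ⁻¹(0.9) = 1.282, giving δ = 2.926.
(The Φ(−δ − z_{α/2}) term is vanishingly small for δ > 0 and is dropped in the standard sample-size formula.)
δ = d·√(n/2) ⇒ n = 2(δ/d)² = 2 × (2.926 / 0.76)² = 29.65.
Round up to the next whole unit.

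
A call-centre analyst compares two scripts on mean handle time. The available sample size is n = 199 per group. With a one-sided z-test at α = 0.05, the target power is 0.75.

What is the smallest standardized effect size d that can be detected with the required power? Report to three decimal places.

d ≈ 0.233

Required noncentrality: δ = z_{0.05} + z_{0.25} = 1.645 + 0.674 = 2.319.
δ = d·√(n/2) ⇒ d = δ/√(n/2) = 2.319/√(199/2) = 0.2325.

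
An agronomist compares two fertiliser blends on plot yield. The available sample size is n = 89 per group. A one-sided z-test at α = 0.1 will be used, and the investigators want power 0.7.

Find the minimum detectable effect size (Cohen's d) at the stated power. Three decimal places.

Required noncentrality: δ = z_{0.1} + z_{0.30} = 1.282 + 0.524 = 1.806.
δ = d·√(n/2) ⇒ d = δ/√(n/2) = 1.806/√(89/2) = 0.2707.

d ≈ 0.271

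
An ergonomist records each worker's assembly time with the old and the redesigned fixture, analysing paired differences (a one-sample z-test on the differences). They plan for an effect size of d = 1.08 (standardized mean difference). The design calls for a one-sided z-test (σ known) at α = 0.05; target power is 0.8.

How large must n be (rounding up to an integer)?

Set Φ(δ − 1.645) = 0.8; then δ − 1.645 = Φ⁻¹(0.8) = 0.842, giving δ = 2.486.
δ = d·√n ⇒ n = (δ/d)² = (2.486 / 1.08)² = 5.30.
Round up to the next whole unit.

n = 6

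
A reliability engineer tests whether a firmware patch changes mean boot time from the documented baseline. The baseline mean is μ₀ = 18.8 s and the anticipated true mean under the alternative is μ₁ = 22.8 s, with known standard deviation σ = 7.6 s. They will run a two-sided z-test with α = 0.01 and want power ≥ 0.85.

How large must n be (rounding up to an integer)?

Standardized effect: d = |μ₁ − μ₀| / σ = |22.8 − 18.8| / 7.6 = 0.5263
For power 0.85 need Φ(δ − z_{0.005}) = 0.85, so δ = z_{0.005} + z_{0.15} = 2.576 + 1.036 = 3.612.
(Ignoring the negligible lower-tail rejection probability gives the usual closed-form inversion.)
δ = d·√n ⇒ n = (δ/d)² = (3.612 / 0.5263)² = 47.10.
Round up to the next whole unit.

n = 48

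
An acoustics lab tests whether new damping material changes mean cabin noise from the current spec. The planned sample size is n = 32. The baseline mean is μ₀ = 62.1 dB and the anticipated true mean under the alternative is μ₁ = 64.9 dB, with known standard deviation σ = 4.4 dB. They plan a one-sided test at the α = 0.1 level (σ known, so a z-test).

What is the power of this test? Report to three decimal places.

Standardized effect: d = |μ₁ − μ₀| / σ = |64.9 − 62.1| / 4.4 = 0.6364
Noncentrality parameter: δ = d·√n = 0.6364 × √32 = 3.5998
Critical value for a one-sided test at α = 0.1: z_α = 1.282.
Power = Φ(δ − 1.282) = Φ(2.318) = 0.9898.

Power ≈ 0.990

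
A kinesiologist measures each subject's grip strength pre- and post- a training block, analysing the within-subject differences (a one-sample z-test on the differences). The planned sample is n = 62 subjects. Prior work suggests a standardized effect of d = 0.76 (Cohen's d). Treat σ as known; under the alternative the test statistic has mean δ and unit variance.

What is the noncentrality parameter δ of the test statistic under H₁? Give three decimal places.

δ = d·√n = 0.76 × √62 = 5.9842

δ ≈ 5.984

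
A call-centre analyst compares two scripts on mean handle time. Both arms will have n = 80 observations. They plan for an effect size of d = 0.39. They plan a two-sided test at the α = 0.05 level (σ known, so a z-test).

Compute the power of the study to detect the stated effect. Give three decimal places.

Noncentrality parameter: δ = d·√(n/2) = 0.39 × √(80/2) = 2.4666
Two-sided α = 0.05 → critical value z_{0.025} = 1.960.
Power = Φ(δ − 1.960) + Φ(−δ − 1.960) = Φ(0.507) + Φ(-4.427) = 0.6938 + 0.0000 = 0.6938.

Power ≈ 0.694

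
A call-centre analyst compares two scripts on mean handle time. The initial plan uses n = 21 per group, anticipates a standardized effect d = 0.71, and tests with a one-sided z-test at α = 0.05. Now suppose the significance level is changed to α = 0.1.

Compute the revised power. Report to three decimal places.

δ = d·√(n/2) = 0.71 × √(21/2) = 2.3007 (unchanged). New critical value: z_{0.1} = 1.282.
Revised power = Φ(δ − 1.282) = Φ(1.019) = 0.8459.

Power ≈ 0.846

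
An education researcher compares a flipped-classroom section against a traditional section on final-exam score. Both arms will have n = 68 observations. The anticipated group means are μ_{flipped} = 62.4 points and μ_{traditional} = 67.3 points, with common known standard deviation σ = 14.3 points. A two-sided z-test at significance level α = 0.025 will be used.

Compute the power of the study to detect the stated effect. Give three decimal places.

Power ≈ 0.404

Standardized effect: d = |μ_{flipped} − μ_{traditional}| / σ = |62.4 − 67.3| / 14.3 = 0.3427
Noncentrality parameter: δ = d·√(n/2) = 0.3427 × √(68/2) = 1.9980
Critical value for a two-sided test at α = 0.025: z_{α/2} = 2.241.
Power = Φ(δ − 2.241) + Φ(−δ − 2.241) = Φ(-0.243) + Φ(-4.239) = 0.4039 + 0.0000 = 0.4039.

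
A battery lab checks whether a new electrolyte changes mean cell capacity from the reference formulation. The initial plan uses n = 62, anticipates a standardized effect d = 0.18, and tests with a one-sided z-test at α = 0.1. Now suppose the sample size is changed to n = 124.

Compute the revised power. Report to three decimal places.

With n = 124: δ = d·√n = 0.18 × √124 = 2.0044. Critical value z_{0.1} = 1.282.
Revised power = P(Z > 1.282 − δ) = Φ(0.723) = 0.7651.

Power ≈ 0.765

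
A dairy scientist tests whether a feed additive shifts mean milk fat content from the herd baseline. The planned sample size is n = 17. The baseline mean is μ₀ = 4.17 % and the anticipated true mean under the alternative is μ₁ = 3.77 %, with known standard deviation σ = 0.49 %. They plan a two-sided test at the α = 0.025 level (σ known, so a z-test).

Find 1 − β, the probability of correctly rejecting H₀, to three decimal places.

Power ≈ 0.870

Standardized effect: d = |μ₁ − μ₀| / σ = |3.77 − 4.17| / 0.49 = 0.8163
Noncentrality parameter: δ = d·√n = 0.8163 × √17 = 3.3658
Two-sided α = 0.025 → critical value z_{0.0125} = 2.241.
Power = Φ(δ − 2.241) + Φ(−δ − 2.241) = Φ(1.124) + Φ(-5.607) = 0.8696 + 0.0000 = 0.8696.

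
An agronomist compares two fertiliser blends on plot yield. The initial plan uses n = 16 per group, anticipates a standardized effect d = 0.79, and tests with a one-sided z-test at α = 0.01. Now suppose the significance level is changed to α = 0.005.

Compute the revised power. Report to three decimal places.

Power ≈ 0.366

δ = d·√(n/2) = 0.79 × √(16/2) = 2.2345 (unchanged). New critical value: z_{0.005} = 2.576.
Revised power = Φ(δ − 2.576) = Φ(-0.341) = 0.3664.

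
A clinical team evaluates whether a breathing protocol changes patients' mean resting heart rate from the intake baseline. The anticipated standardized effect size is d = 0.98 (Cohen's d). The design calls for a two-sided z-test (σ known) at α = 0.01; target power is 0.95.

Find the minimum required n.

Set Φ(δ − 2.576) = 0.95; then δ − 2.576 = Φ⁻¹(0.95) = 1.645, giving δ = 4.221.
(For δ > 0 the lower-tail rejection region contributes negligibly to power, so the one-term inversion is standard.)
δ = d·√n ⇒ n = (δ/d)² = (4.221 / 0.98)² = 18.55.
Round up to the next whole unit.

n = 19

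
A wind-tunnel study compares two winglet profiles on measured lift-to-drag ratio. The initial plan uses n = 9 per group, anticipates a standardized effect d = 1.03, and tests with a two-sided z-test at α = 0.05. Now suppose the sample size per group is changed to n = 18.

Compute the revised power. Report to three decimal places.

Power ≈ 0.871

With n = 18 per group: δ = d·√(n/2) = 1.03 × √(18/2) = 3.0900. Critical value z_{0.025} = 1.960.
Revised power = Φ(δ − 1.960) + Φ(−δ − 1.960) = Φ(1.130) + Φ(-5.050) = 0.8708 + 0.0000 = 0.8708.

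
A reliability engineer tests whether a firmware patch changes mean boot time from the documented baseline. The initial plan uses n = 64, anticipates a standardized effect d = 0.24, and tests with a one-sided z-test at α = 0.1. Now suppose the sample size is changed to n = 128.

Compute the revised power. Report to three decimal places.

Power ≈ 0.924

With n = 128: δ = d·√n = 0.24 × √128 = 2.7153. Critical value z_{0.1} = 1.282.
Revised power = P(Z > 1.282 − δ) = Φ(1.434) = 0.9242.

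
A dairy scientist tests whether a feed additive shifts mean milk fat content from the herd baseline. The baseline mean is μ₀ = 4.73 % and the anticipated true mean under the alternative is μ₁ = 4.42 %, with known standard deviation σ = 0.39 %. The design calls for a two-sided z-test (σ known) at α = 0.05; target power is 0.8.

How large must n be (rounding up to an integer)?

Standardized effect: d = |μ₁ − μ₀| / σ = |4.42 − 4.73| / 0.39 = 0.7949
Set Φ(δ − 1.960) = 0.8; then δ − 1.960 = Φ⁻¹(0.8) = 0.842, giving δ = 2.802.
(The Φ(−δ − z_{α/2}) term is vanishingly small for δ > 0 and is dropped in the standard sample-size formula.)
δ = d·√n ⇒ n = (δ/d)² = (2.802 / 0.7949)² = 12.42.
Rounding up, n = 13.

n = 13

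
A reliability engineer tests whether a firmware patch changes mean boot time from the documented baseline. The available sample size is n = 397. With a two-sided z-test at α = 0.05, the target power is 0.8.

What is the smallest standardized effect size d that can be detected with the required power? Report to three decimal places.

Required noncentrality: δ = z_{0.025} + z_{0.20} = 1.960 + 0.842 = 2.802.
(The second rejection-region term Φ(−δ − z_{α/2}) is negligible and dropped.)
δ = d·√n ⇒ d = δ/√n = 2.802/√397 = 0.1406.

d ≈ 0.141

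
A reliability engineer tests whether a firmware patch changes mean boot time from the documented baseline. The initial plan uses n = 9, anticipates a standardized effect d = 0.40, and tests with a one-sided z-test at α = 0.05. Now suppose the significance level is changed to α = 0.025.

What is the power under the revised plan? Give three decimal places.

Power ≈ 0.224

δ = d·√n = 0.40 × √9 = 1.2000 (unchanged). New critical value: z_{0.025} = 1.960.
Revised power = Φ(δ − 1.960) = Φ(-0.760) = 0.2236.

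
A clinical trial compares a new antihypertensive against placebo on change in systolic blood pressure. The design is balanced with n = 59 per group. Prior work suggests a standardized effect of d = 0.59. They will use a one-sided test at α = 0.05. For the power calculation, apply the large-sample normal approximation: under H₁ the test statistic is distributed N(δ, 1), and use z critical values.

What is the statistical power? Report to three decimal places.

Noncentrality parameter: δ = d·√(n/2) = 0.59 × √(59/2) = 3.2045
One-sided α = 0.05 → critical value z_{0.05} = 1.645.
Power = P(Z > 1.645 − δ) = Φ(1.560) = 0.9406.

Power ≈ 0.941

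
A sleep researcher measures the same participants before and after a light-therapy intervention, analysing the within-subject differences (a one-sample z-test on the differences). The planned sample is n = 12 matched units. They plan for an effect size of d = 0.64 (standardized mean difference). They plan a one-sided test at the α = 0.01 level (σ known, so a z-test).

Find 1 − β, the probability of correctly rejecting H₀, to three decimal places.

Power ≈ 0.456

Noncentrality parameter: δ = d·√n = 0.64 × √12 = 2.2170
One-sided α = 0.01 → critical value z_{0.01} = 2.326.
Power = P(Z > 2.326 − δ) = Φ(-0.109) = 0.4565.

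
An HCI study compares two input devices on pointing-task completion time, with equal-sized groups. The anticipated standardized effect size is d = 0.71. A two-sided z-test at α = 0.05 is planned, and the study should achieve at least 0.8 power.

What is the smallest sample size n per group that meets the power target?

For power 0.8 need Φ(δ − z_{0.025}) = 0.8, so δ = z_{0.025} + z_{0.20} = 1.960 + 0.842 = 2.802.
(The Φ(−δ − z_{α/2}) term is vanishingly small for δ > 0 and is dropped in the standard sample-size formula.)
δ = d·√(n/2) ⇒ n = 2(δ/d)² = 2 × (2.802 / 0.71)² = 31.14.
Rounding up, n = 32 per group.

n = 32 per group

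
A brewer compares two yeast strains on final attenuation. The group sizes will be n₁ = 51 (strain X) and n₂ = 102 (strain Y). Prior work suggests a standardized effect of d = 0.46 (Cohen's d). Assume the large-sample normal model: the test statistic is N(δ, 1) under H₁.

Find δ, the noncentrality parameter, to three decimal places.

δ ≈ 2.682

The noncentrality parameter scales effect size by the design's sample-size factor: δ = d / √(1/n₁ + 1/n₂) = 0.46 / √(1/51 + 1/102) = 2.6822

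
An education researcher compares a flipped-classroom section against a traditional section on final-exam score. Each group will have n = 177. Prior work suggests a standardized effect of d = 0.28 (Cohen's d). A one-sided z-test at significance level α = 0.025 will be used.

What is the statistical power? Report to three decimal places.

Noncentrality parameter: δ = d·√(n/2) = 0.28 × √(177/2) = 2.6341
Critical value for a one-sided test at α = 0.025: z_α = 1.960.
Power = P(Z > 1.960 − δ) = Φ(0.674) = 0.7499.

Power ≈ 0.750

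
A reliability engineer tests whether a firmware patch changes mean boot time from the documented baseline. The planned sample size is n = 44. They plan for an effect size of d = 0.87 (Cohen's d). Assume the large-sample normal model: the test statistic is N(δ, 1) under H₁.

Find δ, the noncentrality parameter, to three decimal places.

The noncentrality parameter scales effect size by the design's sample-size factor: δ = d·√n = 0.87 × √44 = 5.7709

δ ≈ 5.771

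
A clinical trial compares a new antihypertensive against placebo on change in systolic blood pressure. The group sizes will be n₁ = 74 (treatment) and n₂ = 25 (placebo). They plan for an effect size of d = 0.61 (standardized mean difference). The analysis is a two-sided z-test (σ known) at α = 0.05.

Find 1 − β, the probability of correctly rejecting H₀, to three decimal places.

Noncentrality parameter: δ = d / √(1/n₁ + 1/n₂) = 0.61 / √(1/74 + 1/25) = 2.6369
Critical value for a two-sided test at α = 0.05: z_{α/2} = 1.960.
Power = Φ(δ − 1.960) + Φ(−δ − 1.960) = Φ(0.677) + Φ(-4.597) = 0.7508 + 0.0000 = 0.7508.

Power ≈ 0.751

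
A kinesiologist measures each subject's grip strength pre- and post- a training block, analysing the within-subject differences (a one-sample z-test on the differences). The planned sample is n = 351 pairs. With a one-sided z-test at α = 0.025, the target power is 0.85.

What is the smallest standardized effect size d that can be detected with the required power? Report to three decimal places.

Need Φ(δ − 1.960) = 0.85, so δ = 1.960 + 1.036 = 2.996.
δ = d·√n ⇒ d = δ/√n = 2.996/√351 = 0.1599.

d ≈ 0.160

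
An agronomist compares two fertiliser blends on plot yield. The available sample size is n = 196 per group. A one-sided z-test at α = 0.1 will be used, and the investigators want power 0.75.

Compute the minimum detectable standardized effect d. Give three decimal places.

Required noncentrality: δ = z_{0.1} + z_{0.25} = 1.282 + 0.674 = 1.956.
δ = d·√(n/2) ⇒ d = δ/√(n/2) = 1.956/√(196/2) = 0.1976.

d ≈ 0.198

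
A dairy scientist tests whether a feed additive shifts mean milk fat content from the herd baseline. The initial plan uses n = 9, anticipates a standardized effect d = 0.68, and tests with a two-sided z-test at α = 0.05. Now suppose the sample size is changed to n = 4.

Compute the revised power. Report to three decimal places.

With n = 4: δ = d·√n = 0.68 × √4 = 1.3600. Critical value z_{0.025} = 1.960.
Revised power = Φ(δ − 1.960) + Φ(−δ − 1.960) = Φ(-0.600) + Φ(-3.320) = 0.2743 + 0.0005 = 0.2747.

Power ≈ 0.275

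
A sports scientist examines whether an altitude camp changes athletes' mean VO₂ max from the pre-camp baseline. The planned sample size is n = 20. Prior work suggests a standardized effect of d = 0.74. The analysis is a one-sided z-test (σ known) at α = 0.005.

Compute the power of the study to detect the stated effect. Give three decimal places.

Noncentrality parameter: δ = d·√n = 0.74 × √20 = 3.3094
Critical value for a one-sided test at α = 0.005: z_α = 2.576.
Power = P(Z > 2.576 − δ) = Φ(0.734) = 0.7684.

Power ≈ 0.768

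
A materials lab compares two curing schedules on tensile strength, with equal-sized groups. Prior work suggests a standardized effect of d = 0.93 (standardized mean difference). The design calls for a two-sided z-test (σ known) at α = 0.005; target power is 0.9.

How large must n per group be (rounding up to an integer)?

n = 39 per group

Set Φ(δ − 2.807) = 0.9; then δ − 2.807 = Φ⁻¹(0.9) = 1.282, giving δ = 4.089.
(The Φ(−δ − z_{α/2}) term is vanishingly small for δ > 0 and is dropped in the standard sample-size formula.)
δ = d·√(n/2) ⇒ n = 2(δ/d)² = 2 × (4.089 / 0.93)² = 38.66.
Rounding up, n = 39 per group.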